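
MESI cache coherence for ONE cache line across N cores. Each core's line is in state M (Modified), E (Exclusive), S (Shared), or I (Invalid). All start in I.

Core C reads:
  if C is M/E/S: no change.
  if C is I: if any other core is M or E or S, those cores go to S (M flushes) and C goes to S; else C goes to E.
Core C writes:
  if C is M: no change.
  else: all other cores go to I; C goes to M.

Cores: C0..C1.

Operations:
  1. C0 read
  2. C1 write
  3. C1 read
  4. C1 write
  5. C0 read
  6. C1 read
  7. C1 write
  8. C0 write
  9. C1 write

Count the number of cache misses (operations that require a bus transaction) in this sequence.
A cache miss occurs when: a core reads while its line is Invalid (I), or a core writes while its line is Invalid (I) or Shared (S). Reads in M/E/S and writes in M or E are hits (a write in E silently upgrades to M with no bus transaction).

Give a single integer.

Answer: 6

Derivation:
Op 1: C0 read [C0 read from I: no other sharers -> C0=E (exclusive)] -> [E,I] [MISS #1: read from I]
Op 2: C1 write [C1 write: invalidate ['C0=E'] -> C1=M] -> [I,M] [MISS #2: write from I]
Op 3: C1 read [C1 read: already in M, no change] -> [I,M] [hit: read from M]
Op 4: C1 write [C1 write: already M (modified), no change] -> [I,M] [hit: write from M]
Op 5: C0 read [C0 read from I: others=['C1=M'] -> C0=S, others downsized to S] -> [S,S] [MISS #3: read from I]
Op 6: C1 read [C1 read: already in S, no change] -> [S,S] [hit: read from S]
Op 7: C1 write [C1 write: invalidate ['C0=S'] -> C1=M] -> [I,M] [MISS #4: write from S]
Op 8: C0 write [C0 write: invalidate ['C1=M'] -> C0=M] -> [M,I] [MISS #5: write from I]
Op 9: C1 write [C1 write: invalidate ['C0=M'] -> C1=M] -> [I,M] [MISS #6: write from I]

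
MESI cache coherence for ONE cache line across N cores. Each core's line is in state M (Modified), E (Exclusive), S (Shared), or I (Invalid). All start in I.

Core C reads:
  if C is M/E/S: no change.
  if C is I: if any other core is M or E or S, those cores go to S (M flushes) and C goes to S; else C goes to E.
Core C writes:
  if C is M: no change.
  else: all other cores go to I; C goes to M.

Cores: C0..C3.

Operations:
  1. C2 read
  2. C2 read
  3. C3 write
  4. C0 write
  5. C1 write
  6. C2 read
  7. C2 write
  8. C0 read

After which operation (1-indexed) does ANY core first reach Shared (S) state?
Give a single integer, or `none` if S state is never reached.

Op 1: C2 read [C2 read from I: no other sharers -> C2=E (exclusive)] -> [I,I,E,I]
Op 2: C2 read [C2 read: already in E, no change] -> [I,I,E,I]
Op 3: C3 write [C3 write: invalidate ['C2=E'] -> C3=M] -> [I,I,I,M]
Op 4: C0 write [C0 write: invalidate ['C3=M'] -> C0=M] -> [M,I,I,I]
Op 5: C1 write [C1 write: invalidate ['C0=M'] -> C1=M] -> [I,M,I,I]
Op 6: C2 read [C2 read from I: others=['C1=M'] -> C2=S, others downsized to S] -> [I,S,S,I]
  -> First S state at op 6; remaining ops need not be traced.

Answer: 6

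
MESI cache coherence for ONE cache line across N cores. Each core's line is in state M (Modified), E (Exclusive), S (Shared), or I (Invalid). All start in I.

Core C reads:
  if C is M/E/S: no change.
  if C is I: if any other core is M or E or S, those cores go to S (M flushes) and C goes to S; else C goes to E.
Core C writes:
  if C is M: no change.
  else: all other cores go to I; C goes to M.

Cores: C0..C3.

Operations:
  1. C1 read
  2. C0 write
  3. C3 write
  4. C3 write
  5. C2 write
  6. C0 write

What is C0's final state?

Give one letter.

Answer: M

Derivation:
Op 1: C1 read [C1 read from I: no other sharers -> C1=E (exclusive)] -> [I,E,I,I]
Op 2: C0 write [C0 write: invalidate ['C1=E'] -> C0=M] -> [M,I,I,I]
Op 3: C3 write [C3 write: invalidate ['C0=M'] -> C3=M] -> [I,I,I,M]
Op 4: C3 write [C3 write: already M (modified), no change] -> [I,I,I,M]
Op 5: C2 write [C2 write: invalidate ['C3=M'] -> C2=M] -> [I,I,M,I]
Op 6: C0 write [C0 write: invalidate ['C2=M'] -> C0=M] -> [M,I,I,I]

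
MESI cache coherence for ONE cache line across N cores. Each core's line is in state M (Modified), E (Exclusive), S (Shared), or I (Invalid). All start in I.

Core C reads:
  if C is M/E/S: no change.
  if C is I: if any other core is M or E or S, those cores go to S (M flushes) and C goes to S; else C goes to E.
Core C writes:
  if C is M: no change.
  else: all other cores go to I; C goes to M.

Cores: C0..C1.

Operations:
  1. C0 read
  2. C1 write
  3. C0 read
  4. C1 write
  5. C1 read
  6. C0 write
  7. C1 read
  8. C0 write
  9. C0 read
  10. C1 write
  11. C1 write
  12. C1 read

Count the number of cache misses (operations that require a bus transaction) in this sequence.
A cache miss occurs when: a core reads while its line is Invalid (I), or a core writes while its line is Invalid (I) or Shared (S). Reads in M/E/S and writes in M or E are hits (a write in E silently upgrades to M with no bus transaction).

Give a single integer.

Op 1: C0 read [C0 read from I: no other sharers -> C0=E (exclusive)] -> [E,I] [MISS #1: read from I]
Op 2: C1 write [C1 write: invalidate ['C0=E'] -> C1=M] -> [I,M] [MISS #2: write from I]
Op 3: C0 read [C0 read from I: others=['C1=M'] -> C0=S, others downsized to S] -> [S,S] [MISS #3: read from I]
Op 4: C1 write [C1 write: invalidate ['C0=S'] -> C1=M] -> [I,M] [MISS #4: write from S]
Op 5: C1 read [C1 read: already in M, no change] -> [I,M] [hit: read from M]
Op 6: C0 write [C0 write: invalidate ['C1=M'] -> C0=M] -> [M,I] [MISS #5: write from I]
Op 7: C1 read [C1 read from I: others=['C0=M'] -> C1=S, others downsized to S] -> [S,S] [MISS #6: read from I]
Op 8: C0 write [C0 write: invalidate ['C1=S'] -> C0=M] -> [M,I] [MISS #7: write from S]
Op 9: C0 read [C0 read: already in M, no change] -> [M,I] [hit: read from M]
Op 10: C1 write [C1 write: invalidate ['C0=M'] -> C1=M] -> [I,M] [MISS #8: write from I]
Op 11: C1 write [C1 write: already M (modified), no change] -> [I,M] [hit: write from M]
Op 12: C1 read [C1 read: already in M, no change] -> [I,M] [hit: read from M]

Answer: 8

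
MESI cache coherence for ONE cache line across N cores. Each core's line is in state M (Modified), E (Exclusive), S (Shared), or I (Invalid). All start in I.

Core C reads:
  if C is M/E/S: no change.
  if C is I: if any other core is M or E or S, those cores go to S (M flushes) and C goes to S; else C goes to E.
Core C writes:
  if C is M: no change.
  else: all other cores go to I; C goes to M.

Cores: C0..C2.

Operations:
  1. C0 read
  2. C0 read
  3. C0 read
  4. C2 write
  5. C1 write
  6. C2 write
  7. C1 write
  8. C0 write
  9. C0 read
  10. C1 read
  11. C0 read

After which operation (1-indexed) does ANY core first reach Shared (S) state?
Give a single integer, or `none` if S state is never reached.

Answer: 10

Derivation:
Op 1: C0 read [C0 read from I: no other sharers -> C0=E (exclusive)] -> [E,I,I]
Op 2: C0 read [C0 read: already in E, no change] -> [E,I,I]
Op 3: C0 read [C0 read: already in E, no change] -> [E,I,I]
Op 4: C2 write [C2 write: invalidate ['C0=E'] -> C2=M] -> [I,I,M]
Op 5: C1 write [C1 write: invalidate ['C2=M'] -> C1=M] -> [I,M,I]
Op 6: C2 write [C2 write: invalidate ['C1=M'] -> C2=M] -> [I,I,M]
Op 7: C1 write [C1 write: invalidate ['C2=M'] -> C1=M] -> [I,M,I]
Op 8: C0 write [C0 write: invalidate ['C1=M'] -> C0=M] -> [M,I,I]
Op 9: C0 read [C0 read: already in M, no change] -> [M,I,I]
Op 10: C1 read [C1 read from I: others=['C0=M'] -> C1=S, others downsized to S] -> [S,S,I]
  -> First S state at op 10; remaining ops need not be traced.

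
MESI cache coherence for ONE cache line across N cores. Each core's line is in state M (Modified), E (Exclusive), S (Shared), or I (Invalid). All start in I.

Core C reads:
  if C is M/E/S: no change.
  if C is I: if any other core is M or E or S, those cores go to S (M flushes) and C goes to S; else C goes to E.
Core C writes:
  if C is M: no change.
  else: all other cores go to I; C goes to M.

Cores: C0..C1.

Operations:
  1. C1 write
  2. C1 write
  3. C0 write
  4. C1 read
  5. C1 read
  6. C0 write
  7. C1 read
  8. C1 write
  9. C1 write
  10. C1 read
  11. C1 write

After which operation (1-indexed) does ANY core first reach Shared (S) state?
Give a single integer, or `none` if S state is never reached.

Answer: 4

Derivation:
Op 1: C1 write [C1 write: invalidate none -> C1=M] -> [I,M]
Op 2: C1 write [C1 write: already M (modified), no change] -> [I,M]
Op 3: C0 write [C0 write: invalidate ['C1=M'] -> C0=M] -> [M,I]
Op 4: C1 read [C1 read from I: others=['C0=M'] -> C1=S, others downsized to S] -> [S,S]
  -> First S state at op 4; remaining ops need not be traced.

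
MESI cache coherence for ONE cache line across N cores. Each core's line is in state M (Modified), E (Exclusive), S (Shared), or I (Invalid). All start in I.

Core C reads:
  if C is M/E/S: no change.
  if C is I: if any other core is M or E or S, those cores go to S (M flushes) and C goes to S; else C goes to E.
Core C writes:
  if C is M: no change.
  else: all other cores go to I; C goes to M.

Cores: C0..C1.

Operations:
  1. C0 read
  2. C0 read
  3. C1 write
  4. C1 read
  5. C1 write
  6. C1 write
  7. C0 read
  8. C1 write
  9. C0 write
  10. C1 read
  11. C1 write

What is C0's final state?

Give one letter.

Op 1: C0 read [C0 read from I: no other sharers -> C0=E (exclusive)] -> [E,I]
Op 2: C0 read [C0 read: already in E, no change] -> [E,I]
Op 3: C1 write [C1 write: invalidate ['C0=E'] -> C1=M] -> [I,M]
Op 4: C1 read [C1 read: already in M, no change] -> [I,M]
Op 5: C1 write [C1 write: already M (modified), no change] -> [I,M]
Op 6: C1 write [C1 write: already M (modified), no change] -> [I,M]
Op 7: C0 read [C0 read from I: others=['C1=M'] -> C0=S, others downsized to S] -> [S,S]
Op 8: C1 write [C1 write: invalidate ['C0=S'] -> C1=M] -> [I,M]
Op 9: C0 write [C0 write: invalidate ['C1=M'] -> C0=M] -> [M,I]
Op 10: C1 read [C1 read from I: others=['C0=M'] -> C1=S, others downsized to S] -> [S,S]
Op 11: C1 write [C1 write: invalidate ['C0=S'] -> C1=M] -> [I,M]

Answer: I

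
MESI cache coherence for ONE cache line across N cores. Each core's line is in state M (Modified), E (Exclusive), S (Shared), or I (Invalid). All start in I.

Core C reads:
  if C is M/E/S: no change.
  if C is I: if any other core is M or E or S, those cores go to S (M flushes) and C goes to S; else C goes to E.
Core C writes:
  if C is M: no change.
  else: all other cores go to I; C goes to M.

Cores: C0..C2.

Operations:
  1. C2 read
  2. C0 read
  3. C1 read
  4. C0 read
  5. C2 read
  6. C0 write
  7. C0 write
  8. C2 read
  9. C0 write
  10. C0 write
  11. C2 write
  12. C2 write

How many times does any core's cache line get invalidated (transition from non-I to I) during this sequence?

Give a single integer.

Op 1: C2 read [C2 read from I: no other sharers -> C2=E (exclusive)] -> [I,I,E] (invalidations this op: 0; running total: 0)
Op 2: C0 read [C0 read from I: others=['C2=E'] -> C0=S, others downsized to S] -> [S,I,S] (invalidations this op: 0; running total: 0)
Op 3: C1 read [C1 read from I: others=['C0=S', 'C2=S'] -> C1=S, others downsized to S] -> [S,S,S] (invalidations this op: 0; running total: 0)
Op 4: C0 read [C0 read: already in S, no change] -> [S,S,S] (invalidations this op: 0; running total: 0)
Op 5: C2 read [C2 read: already in S, no change] -> [S,S,S] (invalidations this op: 0; running total: 0)
Op 6: C0 write [C0 write: invalidate ['C1=S', 'C2=S'] -> C0=M] -> [M,I,I] (invalidations this op: 2; running total: 2)
Op 7: C0 write [C0 write: already M (modified), no change] -> [M,I,I] (invalidations this op: 0; running total: 2)
Op 8: C2 read [C2 read from I: others=['C0=M'] -> C2=S, others downsized to S] -> [S,I,S] (invalidations this op: 0; running total: 2)
Op 9: C0 write [C0 write: invalidate ['C2=S'] -> C0=M] -> [M,I,I] (invalidations this op: 1; running total: 3)
Op 10: C0 write [C0 write: already M (modified), no change] -> [M,I,I] (invalidations this op: 0; running total: 3)
Op 11: C2 write [C2 write: invalidate ['C0=M'] -> C2=M] -> [I,I,M] (invalidations this op: 1; running total: 4)
Op 12: C2 write [C2 write: already M (modified), no change] -> [I,I,M] (invalidations this op: 0; running total: 4)

Answer: 4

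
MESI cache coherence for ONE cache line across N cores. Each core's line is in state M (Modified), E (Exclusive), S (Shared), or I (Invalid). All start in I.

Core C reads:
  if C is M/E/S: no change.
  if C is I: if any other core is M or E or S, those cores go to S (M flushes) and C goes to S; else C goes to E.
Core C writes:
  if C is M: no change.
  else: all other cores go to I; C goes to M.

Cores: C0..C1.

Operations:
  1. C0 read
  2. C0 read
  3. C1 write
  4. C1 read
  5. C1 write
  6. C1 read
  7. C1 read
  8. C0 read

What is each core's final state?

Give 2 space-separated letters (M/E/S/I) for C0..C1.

Answer: S S

Derivation:
Op 1: C0 read [C0 read from I: no other sharers -> C0=E (exclusive)] -> [E,I]
Op 2: C0 read [C0 read: already in E, no change] -> [E,I]
Op 3: C1 write [C1 write: invalidate ['C0=E'] -> C1=M] -> [I,M]
Op 4: C1 read [C1 read: already in M, no change] -> [I,M]
Op 5: C1 write [C1 write: already M (modified), no change] -> [I,M]
Op 6: C1 read [C1 read: already in M, no change] -> [I,M]
Op 7: C1 read [C1 read: already in M, no change] -> [I,M]
Op 8: C0 read [C0 read from I: others=['C1=M'] -> C0=S, others downsized to S] -> [S,S]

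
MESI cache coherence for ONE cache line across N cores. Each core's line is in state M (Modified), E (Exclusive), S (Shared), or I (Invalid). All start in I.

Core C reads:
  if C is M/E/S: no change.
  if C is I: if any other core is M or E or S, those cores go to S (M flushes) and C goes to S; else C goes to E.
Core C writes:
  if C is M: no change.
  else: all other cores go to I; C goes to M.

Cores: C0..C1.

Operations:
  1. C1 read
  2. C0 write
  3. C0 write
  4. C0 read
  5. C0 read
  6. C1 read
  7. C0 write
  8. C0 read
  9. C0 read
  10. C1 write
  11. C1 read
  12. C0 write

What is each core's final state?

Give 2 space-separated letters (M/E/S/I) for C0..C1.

Answer: M I

Derivation:
Op 1: C1 read [C1 read from I: no other sharers -> C1=E (exclusive)] -> [I,E]
Op 2: C0 write [C0 write: invalidate ['C1=E'] -> C0=M] -> [M,I]
Op 3: C0 write [C0 write: already M (modified), no change] -> [M,I]
Op 4: C0 read [C0 read: already in M, no change] -> [M,I]
Op 5: C0 read [C0 read: already in M, no change] -> [M,I]
Op 6: C1 read [C1 read from I: others=['C0=M'] -> C1=S, others downsized to S] -> [S,S]
Op 7: C0 write [C0 write: invalidate ['C1=S'] -> C0=M] -> [M,I]
Op 8: C0 read [C0 read: already in M, no change] -> [M,I]
Op 9: C0 read [C0 read: already in M, no change] -> [M,I]
Op 10: C1 write [C1 write: invalidate ['C0=M'] -> C1=M] -> [I,M]
Op 11: C1 read [C1 read: already in M, no change] -> [I,M]
Op 12: C0 write [C0 write: invalidate ['C1=M'] -> C0=M] -> [M,I]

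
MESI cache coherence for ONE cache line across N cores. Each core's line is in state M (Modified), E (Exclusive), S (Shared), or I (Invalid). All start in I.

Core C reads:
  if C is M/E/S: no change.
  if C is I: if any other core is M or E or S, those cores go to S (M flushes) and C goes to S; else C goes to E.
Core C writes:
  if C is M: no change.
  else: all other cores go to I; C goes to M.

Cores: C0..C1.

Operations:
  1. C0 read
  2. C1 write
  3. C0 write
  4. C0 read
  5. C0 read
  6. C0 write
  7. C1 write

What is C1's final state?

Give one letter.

Op 1: C0 read [C0 read from I: no other sharers -> C0=E (exclusive)] -> [E,I]
Op 2: C1 write [C1 write: invalidate ['C0=E'] -> C1=M] -> [I,M]
Op 3: C0 write [C0 write: invalidate ['C1=M'] -> C0=M] -> [M,I]
Op 4: C0 read [C0 read: already in M, no change] -> [M,I]
Op 5: C0 read [C0 read: already in M, no change] -> [M,I]
Op 6: C0 write [C0 write: already M (modified), no change] -> [M,I]
Op 7: C1 write [C1 write: invalidate ['C0=M'] -> C1=M] -> [I,M]

Answer: M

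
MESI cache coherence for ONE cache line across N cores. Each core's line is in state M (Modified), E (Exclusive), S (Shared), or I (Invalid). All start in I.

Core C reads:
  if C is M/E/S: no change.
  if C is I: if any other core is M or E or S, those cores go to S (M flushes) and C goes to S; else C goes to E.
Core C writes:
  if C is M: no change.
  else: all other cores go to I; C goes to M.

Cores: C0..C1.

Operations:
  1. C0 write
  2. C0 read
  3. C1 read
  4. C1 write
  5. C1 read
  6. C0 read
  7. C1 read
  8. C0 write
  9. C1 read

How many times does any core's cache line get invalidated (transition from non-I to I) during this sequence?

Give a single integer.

Answer: 2

Derivation:
Op 1: C0 write [C0 write: invalidate none -> C0=M] -> [M,I] (invalidations this op: 0; running total: 0)
Op 2: C0 read [C0 read: already in M, no change] -> [M,I] (invalidations this op: 0; running total: 0)
Op 3: C1 read [C1 read from I: others=['C0=M'] -> C1=S, others downsized to S] -> [S,S] (invalidations this op: 0; running total: 0)
Op 4: C1 write [C1 write: invalidate ['C0=S'] -> C1=M] -> [I,M] (invalidations this op: 1; running total: 1)
Op 5: C1 read [C1 read: already in M, no change] -> [I,M] (invalidations this op: 0; running total: 1)
Op 6: C0 read [C0 read from I: others=['C1=M'] -> C0=S, others downsized to S] -> [S,S] (invalidations this op: 0; running total: 1)
Op 7: C1 read [C1 read: already in S, no change] -> [S,S] (invalidations this op: 0; running total: 1)
Op 8: C0 write [C0 write: invalidate ['C1=S'] -> C0=M] -> [M,I] (invalidations this op: 1; running total: 2)
Op 9: C1 read [C1 read from I: others=['C0=M'] -> C1=S, others downsized to S] -> [S,S] (invalidations this op: 0; running total: 2)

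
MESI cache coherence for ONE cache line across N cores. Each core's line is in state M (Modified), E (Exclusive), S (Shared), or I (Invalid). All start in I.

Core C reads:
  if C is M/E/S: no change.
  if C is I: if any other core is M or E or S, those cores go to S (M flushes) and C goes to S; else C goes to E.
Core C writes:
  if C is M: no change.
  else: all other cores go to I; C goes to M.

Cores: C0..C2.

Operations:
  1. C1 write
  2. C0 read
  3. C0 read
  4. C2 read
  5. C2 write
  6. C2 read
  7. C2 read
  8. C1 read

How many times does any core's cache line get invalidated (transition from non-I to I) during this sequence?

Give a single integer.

Op 1: C1 write [C1 write: invalidate none -> C1=M] -> [I,M,I] (invalidations this op: 0; running total: 0)
Op 2: C0 read [C0 read from I: others=['C1=M'] -> C0=S, others downsized to S] -> [S,S,I] (invalidations this op: 0; running total: 0)
Op 3: C0 read [C0 read: already in S, no change] -> [S,S,I] (invalidations this op: 0; running total: 0)
Op 4: C2 read [C2 read from I: others=['C0=S', 'C1=S'] -> C2=S, others downsized to S] -> [S,S,S] (invalidations this op: 0; running total: 0)
Op 5: C2 write [C2 write: invalidate ['C0=S', 'C1=S'] -> C2=M] -> [I,I,M] (invalidations this op: 2; running total: 2)
Op 6: C2 read [C2 read: already in M, no change] -> [I,I,M] (invalidations this op: 0; running total: 2)
Op 7: C2 read [C2 read: already in M, no change] -> [I,I,M] (invalidations this op: 0; running total: 2)
Op 8: C1 read [C1 read from I: others=['C2=M'] -> C1=S, others downsized to S] -> [I,S,S] (invalidations this op: 0; running total: 2)

Answer: 2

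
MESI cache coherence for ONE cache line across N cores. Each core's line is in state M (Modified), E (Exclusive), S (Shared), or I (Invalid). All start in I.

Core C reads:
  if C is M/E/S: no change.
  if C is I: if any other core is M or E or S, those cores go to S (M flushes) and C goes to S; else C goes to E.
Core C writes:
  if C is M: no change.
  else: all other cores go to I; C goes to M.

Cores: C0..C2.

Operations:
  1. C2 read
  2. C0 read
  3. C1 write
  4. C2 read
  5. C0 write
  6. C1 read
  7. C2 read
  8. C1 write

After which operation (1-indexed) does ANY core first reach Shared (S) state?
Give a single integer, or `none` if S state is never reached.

Answer: 2

Derivation:
Op 1: C2 read [C2 read from I: no other sharers -> C2=E (exclusive)] -> [I,I,E]
Op 2: C0 read [C0 read from I: others=['C2=E'] -> C0=S, others downsized to S] -> [S,I,S]
  -> First S state at op 2; remaining ops need not be traced.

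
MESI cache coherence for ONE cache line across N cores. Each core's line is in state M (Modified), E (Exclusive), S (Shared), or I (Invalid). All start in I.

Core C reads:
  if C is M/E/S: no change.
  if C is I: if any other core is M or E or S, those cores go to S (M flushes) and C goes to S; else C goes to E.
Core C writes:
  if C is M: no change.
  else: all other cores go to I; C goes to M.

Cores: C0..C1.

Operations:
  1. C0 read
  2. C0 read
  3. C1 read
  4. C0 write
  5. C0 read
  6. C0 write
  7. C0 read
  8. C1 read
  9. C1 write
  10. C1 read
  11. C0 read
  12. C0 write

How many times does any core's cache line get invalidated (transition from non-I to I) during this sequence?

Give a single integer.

Op 1: C0 read [C0 read from I: no other sharers -> C0=E (exclusive)] -> [E,I] (invalidations this op: 0; running total: 0)
Op 2: C0 read [C0 read: already in E, no change] -> [E,I] (invalidations this op: 0; running total: 0)
Op 3: C1 read [C1 read from I: others=['C0=E'] -> C1=S, others downsized to S] -> [S,S] (invalidations this op: 0; running total: 0)
Op 4: C0 write [C0 write: invalidate ['C1=S'] -> C0=M] -> [M,I] (invalidations this op: 1; running total: 1)
Op 5: C0 read [C0 read: already in M, no change] -> [M,I] (invalidations this op: 0; running total: 1)
Op 6: C0 write [C0 write: already M (modified), no change] -> [M,I] (invalidations this op: 0; running total: 1)
Op 7: C0 read [C0 read: already in M, no change] -> [M,I] (invalidations this op: 0; running total: 1)
Op 8: C1 read [C1 read from I: others=['C0=M'] -> C1=S, others downsized to S] -> [S,S] (invalidations this op: 0; running total: 1)
Op 9: C1 write [C1 write: invalidate ['C0=S'] -> C1=M] -> [I,M] (invalidations this op: 1; running total: 2)
Op 10: C1 read [C1 read: already in M, no change] -> [I,M] (invalidations this op: 0; running total: 2)
Op 11: C0 read [C0 read from I: others=['C1=M'] -> C0=S, others downsized to S] -> [S,S] (invalidations this op: 0; running total: 2)
Op 12: C0 write [C0 write: invalidate ['C1=S'] -> C0=M] -> [M,I] (invalidations this op: 1; running total: 3)

Answer: 3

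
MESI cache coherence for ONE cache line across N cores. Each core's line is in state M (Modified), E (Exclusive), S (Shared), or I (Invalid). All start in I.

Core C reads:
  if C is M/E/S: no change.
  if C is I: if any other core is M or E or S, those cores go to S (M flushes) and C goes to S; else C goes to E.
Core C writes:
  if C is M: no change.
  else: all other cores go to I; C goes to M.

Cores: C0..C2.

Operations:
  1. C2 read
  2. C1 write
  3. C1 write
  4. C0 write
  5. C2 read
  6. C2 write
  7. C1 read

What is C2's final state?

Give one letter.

Answer: S

Derivation:
Op 1: C2 read [C2 read from I: no other sharers -> C2=E (exclusive)] -> [I,I,E]
Op 2: C1 write [C1 write: invalidate ['C2=E'] -> C1=M] -> [I,M,I]
Op 3: C1 write [C1 write: already M (modified), no change] -> [I,M,I]
Op 4: C0 write [C0 write: invalidate ['C1=M'] -> C0=M] -> [M,I,I]
Op 5: C2 read [C2 read from I: others=['C0=M'] -> C2=S, others downsized to S] -> [S,I,S]
Op 6: C2 write [C2 write: invalidate ['C0=S'] -> C2=M] -> [I,I,M]
Op 7: C1 read [C1 read from I: others=['C2=M'] -> C1=S, others downsized to S] -> [I,S,S]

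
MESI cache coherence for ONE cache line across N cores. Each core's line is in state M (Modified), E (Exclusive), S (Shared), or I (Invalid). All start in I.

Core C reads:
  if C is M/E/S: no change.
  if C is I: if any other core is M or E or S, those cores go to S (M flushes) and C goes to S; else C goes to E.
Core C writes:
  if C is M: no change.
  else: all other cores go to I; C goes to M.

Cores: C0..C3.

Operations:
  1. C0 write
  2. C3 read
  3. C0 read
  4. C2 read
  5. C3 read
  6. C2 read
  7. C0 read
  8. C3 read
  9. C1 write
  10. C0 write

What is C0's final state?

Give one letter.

Op 1: C0 write [C0 write: invalidate none -> C0=M] -> [M,I,I,I]
Op 2: C3 read [C3 read from I: others=['C0=M'] -> C3=S, others downsized to S] -> [S,I,I,S]
Op 3: C0 read [C0 read: already in S, no change] -> [S,I,I,S]
Op 4: C2 read [C2 read from I: others=['C0=S', 'C3=S'] -> C2=S, others downsized to S] -> [S,I,S,S]
Op 5: C3 read [C3 read: already in S, no change] -> [S,I,S,S]
Op 6: C2 read [C2 read: already in S, no change] -> [S,I,S,S]
Op 7: C0 read [C0 read: already in S, no change] -> [S,I,S,S]
Op 8: C3 read [C3 read: already in S, no change] -> [S,I,S,S]
Op 9: C1 write [C1 write: invalidate ['C0=S', 'C2=S', 'C3=S'] -> C1=M] -> [I,M,I,I]
Op 10: C0 write [C0 write: invalidate ['C1=M'] -> C0=M] -> [M,I,I,I]

Answer: M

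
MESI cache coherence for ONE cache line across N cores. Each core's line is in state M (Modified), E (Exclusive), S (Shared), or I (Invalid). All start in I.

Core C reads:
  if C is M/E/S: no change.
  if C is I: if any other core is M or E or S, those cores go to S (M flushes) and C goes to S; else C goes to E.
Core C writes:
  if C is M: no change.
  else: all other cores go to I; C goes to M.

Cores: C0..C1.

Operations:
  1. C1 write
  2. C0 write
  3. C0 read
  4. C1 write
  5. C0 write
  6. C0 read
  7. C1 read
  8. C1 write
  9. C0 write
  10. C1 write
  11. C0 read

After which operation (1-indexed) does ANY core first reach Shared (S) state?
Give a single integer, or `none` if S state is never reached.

Op 1: C1 write [C1 write: invalidate none -> C1=M] -> [I,M]
Op 2: C0 write [C0 write: invalidate ['C1=M'] -> C0=M] -> [M,I]
Op 3: C0 read [C0 read: already in M, no change] -> [M,I]
Op 4: C1 write [C1 write: invalidate ['C0=M'] -> C1=M] -> [I,M]
Op 5: C0 write [C0 write: invalidate ['C1=M'] -> C0=M] -> [M,I]
Op 6: C0 read [C0 read: already in M, no change] -> [M,I]
Op 7: C1 read [C1 read from I: others=['C0=M'] -> C1=S, others downsized to S] -> [S,S]
  -> First S state at op 7; remaining ops need not be traced.

Answer: 7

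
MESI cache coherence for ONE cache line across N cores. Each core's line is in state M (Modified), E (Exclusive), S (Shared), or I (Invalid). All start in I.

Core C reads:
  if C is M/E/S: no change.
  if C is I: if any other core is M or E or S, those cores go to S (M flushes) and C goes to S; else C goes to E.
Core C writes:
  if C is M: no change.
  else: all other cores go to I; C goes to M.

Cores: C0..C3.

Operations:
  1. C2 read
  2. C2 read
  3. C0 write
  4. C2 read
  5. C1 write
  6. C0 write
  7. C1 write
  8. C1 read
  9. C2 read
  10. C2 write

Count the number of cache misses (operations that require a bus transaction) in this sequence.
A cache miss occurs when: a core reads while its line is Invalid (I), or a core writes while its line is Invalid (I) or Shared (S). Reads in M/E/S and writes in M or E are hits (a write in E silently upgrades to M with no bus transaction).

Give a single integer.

Op 1: C2 read [C2 read from I: no other sharers -> C2=E (exclusive)] -> [I,I,E,I] [MISS #1: read from I]
Op 2: C2 read [C2 read: already in E, no change] -> [I,I,E,I] [hit: read from E]
Op 3: C0 write [C0 write: invalidate ['C2=E'] -> C0=M] -> [M,I,I,I] [MISS #2: write from I]
Op 4: C2 read [C2 read from I: others=['C0=M'] -> C2=S, others downsized to S] -> [S,I,S,I] [MISS #3: read from I]
Op 5: C1 write [C1 write: invalidate ['C0=S', 'C2=S'] -> C1=M] -> [I,M,I,I] [MISS #4: write from I]
Op 6: C0 write [C0 write: invalidate ['C1=M'] -> C0=M] -> [M,I,I,I] [MISS #5: write from I]
Op 7: C1 write [C1 write: invalidate ['C0=M'] -> C1=M] -> [I,M,I,I] [MISS #6: write from I]
Op 8: C1 read [C1 read: already in M, no change] -> [I,M,I,I] [hit: read from M]
Op 9: C2 read [C2 read from I: others=['C1=M'] -> C2=S, others downsized to S] -> [I,S,S,I] [MISS #7: read from I]
Op 10: C2 write [C2 write: invalidate ['C1=S'] -> C2=M] -> [I,I,M,I] [MISS #8: write from S]

Answer: 8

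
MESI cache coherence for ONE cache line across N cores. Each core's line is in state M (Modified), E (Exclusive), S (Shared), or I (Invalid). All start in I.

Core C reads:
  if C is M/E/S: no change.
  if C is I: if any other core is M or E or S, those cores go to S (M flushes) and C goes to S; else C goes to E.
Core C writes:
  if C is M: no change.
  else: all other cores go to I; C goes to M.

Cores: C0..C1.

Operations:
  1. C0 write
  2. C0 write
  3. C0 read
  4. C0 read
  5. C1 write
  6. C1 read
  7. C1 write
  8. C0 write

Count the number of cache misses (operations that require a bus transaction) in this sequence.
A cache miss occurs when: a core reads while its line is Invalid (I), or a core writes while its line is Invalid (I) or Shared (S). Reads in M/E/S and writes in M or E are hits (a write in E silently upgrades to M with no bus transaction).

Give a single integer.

Answer: 3

Derivation:
Op 1: C0 write [C0 write: invalidate none -> C0=M] -> [M,I] [MISS #1: write from I]
Op 2: C0 write [C0 write: already M (modified), no change] -> [M,I] [hit: write from M]
Op 3: C0 read [C0 read: already in M, no change] -> [M,I] [hit: read from M]
Op 4: C0 read [C0 read: already in M, no change] -> [M,I] [hit: read from M]
Op 5: C1 write [C1 write: invalidate ['C0=M'] -> C1=M] -> [I,M] [MISS #2: write from I]
Op 6: C1 read [C1 read: already in M, no change] -> [I,M] [hit: read from M]
Op 7: C1 write [C1 write: already M (modified), no change] -> [I,M] [hit: write from M]
Op 8: C0 write [C0 write: invalidate ['C1=M'] -> C0=M] -> [M,I] [MISS #3: write from I]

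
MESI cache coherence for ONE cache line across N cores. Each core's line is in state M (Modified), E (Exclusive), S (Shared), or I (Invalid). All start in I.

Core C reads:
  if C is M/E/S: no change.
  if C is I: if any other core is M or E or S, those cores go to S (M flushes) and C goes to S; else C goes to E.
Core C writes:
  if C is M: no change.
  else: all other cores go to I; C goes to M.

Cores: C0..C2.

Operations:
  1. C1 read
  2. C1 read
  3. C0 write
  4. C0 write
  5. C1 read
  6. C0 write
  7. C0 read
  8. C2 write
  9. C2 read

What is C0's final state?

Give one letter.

Answer: I

Derivation:
Op 1: C1 read [C1 read from I: no other sharers -> C1=E (exclusive)] -> [I,E,I]
Op 2: C1 read [C1 read: already in E, no change] -> [I,E,I]
Op 3: C0 write [C0 write: invalidate ['C1=E'] -> C0=M] -> [M,I,I]
Op 4: C0 write [C0 write: already M (modified), no change] -> [M,I,I]
Op 5: C1 read [C1 read from I: others=['C0=M'] -> C1=S, others downsized to S] -> [S,S,I]
Op 6: C0 write [C0 write: invalidate ['C1=S'] -> C0=M] -> [M,I,I]
Op 7: C0 read [C0 read: already in M, no change] -> [M,I,I]
Op 8: C2 write [C2 write: invalidate ['C0=M'] -> C2=M] -> [I,I,M]
Op 9: C2 read [C2 read: already in M, no change] -> [I,I,M]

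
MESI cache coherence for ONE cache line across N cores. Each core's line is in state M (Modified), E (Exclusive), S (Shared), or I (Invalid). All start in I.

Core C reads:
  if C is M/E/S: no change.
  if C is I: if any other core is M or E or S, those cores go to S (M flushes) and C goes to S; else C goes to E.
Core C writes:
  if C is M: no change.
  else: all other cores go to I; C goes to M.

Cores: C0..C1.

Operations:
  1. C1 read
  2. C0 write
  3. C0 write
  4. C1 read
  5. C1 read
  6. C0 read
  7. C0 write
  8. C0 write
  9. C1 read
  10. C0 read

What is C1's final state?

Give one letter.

Answer: S

Derivation:
Op 1: C1 read [C1 read from I: no other sharers -> C1=E (exclusive)] -> [I,E]
Op 2: C0 write [C0 write: invalidate ['C1=E'] -> C0=M] -> [M,I]
Op 3: C0 write [C0 write: already M (modified), no change] -> [M,I]
Op 4: C1 read [C1 read from I: others=['C0=M'] -> C1=S, others downsized to S] -> [S,S]
Op 5: C1 read [C1 read: already in S, no change] -> [S,S]
Op 6: C0 read [C0 read: already in S, no change] -> [S,S]
Op 7: C0 write [C0 write: invalidate ['C1=S'] -> C0=M] -> [M,I]
Op 8: C0 write [C0 write: already M (modified), no change] -> [M,I]
Op 9: C1 read [C1 read from I: others=['C0=M'] -> C1=S, others downsized to S] -> [S,S]
Op 10: C0 read [C0 read: already in S, no change] -> [S,S]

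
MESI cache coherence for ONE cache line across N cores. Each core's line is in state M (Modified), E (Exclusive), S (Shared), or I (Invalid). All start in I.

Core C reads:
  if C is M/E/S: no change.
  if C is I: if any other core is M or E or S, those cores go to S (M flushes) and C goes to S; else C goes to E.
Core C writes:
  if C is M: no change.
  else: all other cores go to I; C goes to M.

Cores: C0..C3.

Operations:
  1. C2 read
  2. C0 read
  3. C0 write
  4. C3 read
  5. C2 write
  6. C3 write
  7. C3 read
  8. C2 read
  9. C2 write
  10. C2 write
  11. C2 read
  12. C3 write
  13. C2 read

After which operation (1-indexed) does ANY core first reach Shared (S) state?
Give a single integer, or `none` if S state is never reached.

Op 1: C2 read [C2 read from I: no other sharers -> C2=E (exclusive)] -> [I,I,E,I]
Op 2: C0 read [C0 read from I: others=['C2=E'] -> C0=S, others downsized to S] -> [S,I,S,I]
  -> First S state at op 2; remaining ops need not be traced.

Answer: 2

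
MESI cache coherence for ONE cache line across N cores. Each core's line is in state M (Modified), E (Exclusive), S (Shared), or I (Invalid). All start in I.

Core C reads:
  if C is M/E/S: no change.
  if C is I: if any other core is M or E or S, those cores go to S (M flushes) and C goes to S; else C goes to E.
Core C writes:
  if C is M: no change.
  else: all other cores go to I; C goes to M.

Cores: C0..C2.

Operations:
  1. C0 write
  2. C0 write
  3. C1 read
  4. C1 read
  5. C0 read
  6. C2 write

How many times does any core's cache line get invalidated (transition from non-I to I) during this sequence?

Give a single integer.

Answer: 2

Derivation:
Op 1: C0 write [C0 write: invalidate none -> C0=M] -> [M,I,I] (invalidations this op: 0; running total: 0)
Op 2: C0 write [C0 write: already M (modified), no change] -> [M,I,I] (invalidations this op: 0; running total: 0)
Op 3: C1 read [C1 read from I: others=['C0=M'] -> C1=S, others downsized to S] -> [S,S,I] (invalidations this op: 0; running total: 0)
Op 4: C1 read [C1 read: already in S, no change] -> [S,S,I] (invalidations this op: 0; running total: 0)
Op 5: C0 read [C0 read: already in S, no change] -> [S,S,I] (invalidations this op: 0; running total: 0)
Op 6: C2 write [C2 write: invalidate ['C0=S', 'C1=S'] -> C2=M] -> [I,I,M] (invalidations this op: 2; running total: 2)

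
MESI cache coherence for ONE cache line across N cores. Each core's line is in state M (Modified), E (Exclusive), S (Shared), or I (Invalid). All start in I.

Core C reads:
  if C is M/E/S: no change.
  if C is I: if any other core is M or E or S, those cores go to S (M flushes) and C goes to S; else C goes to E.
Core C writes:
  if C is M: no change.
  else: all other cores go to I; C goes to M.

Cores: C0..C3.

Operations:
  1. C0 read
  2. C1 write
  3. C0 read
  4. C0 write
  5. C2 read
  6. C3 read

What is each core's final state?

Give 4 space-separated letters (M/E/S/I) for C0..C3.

Op 1: C0 read [C0 read from I: no other sharers -> C0=E (exclusive)] -> [E,I,I,I]
Op 2: C1 write [C1 write: invalidate ['C0=E'] -> C1=M] -> [I,M,I,I]
Op 3: C0 read [C0 read from I: others=['C1=M'] -> C0=S, others downsized to S] -> [S,S,I,I]
Op 4: C0 write [C0 write: invalidate ['C1=S'] -> C0=M] -> [M,I,I,I]
Op 5: C2 read [C2 read from I: others=['C0=M'] -> C2=S, others downsized to S] -> [S,I,S,I]
Op 6: C3 read [C3 read from I: others=['C0=S', 'C2=S'] -> C3=S, others downsized to S] -> [S,I,S,S]

Answer: S I S S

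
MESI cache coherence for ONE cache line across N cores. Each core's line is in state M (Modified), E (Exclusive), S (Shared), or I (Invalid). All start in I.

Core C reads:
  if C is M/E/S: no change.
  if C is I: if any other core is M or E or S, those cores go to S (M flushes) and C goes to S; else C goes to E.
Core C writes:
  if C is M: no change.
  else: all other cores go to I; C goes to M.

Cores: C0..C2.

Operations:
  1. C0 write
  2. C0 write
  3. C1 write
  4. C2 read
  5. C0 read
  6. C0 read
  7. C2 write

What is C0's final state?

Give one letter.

Op 1: C0 write [C0 write: invalidate none -> C0=M] -> [M,I,I]
Op 2: C0 write [C0 write: already M (modified), no change] -> [M,I,I]
Op 3: C1 write [C1 write: invalidate ['C0=M'] -> C1=M] -> [I,M,I]
Op 4: C2 read [C2 read from I: others=['C1=M'] -> C2=S, others downsized to S] -> [I,S,S]
Op 5: C0 read [C0 read from I: others=['C1=S', 'C2=S'] -> C0=S, others downsized to S] -> [S,S,S]
Op 6: C0 read [C0 read: already in S, no change] -> [S,S,S]
Op 7: C2 write [C2 write: invalidate ['C0=S', 'C1=S'] -> C2=M] -> [I,I,M]

Answer: I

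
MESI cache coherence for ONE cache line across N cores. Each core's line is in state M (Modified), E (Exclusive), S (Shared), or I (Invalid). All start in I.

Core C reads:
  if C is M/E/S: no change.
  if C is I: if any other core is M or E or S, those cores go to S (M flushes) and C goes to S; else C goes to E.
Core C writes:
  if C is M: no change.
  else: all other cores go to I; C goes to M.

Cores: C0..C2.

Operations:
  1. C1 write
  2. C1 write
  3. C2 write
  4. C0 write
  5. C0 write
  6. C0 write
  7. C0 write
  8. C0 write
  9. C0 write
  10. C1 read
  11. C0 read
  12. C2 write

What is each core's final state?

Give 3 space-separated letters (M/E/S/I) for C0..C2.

Answer: I I M

Derivation:
Op 1: C1 write [C1 write: invalidate none -> C1=M] -> [I,M,I]
Op 2: C1 write [C1 write: already M (modified), no change] -> [I,M,I]
Op 3: C2 write [C2 write: invalidate ['C1=M'] -> C2=M] -> [I,I,M]
Op 4: C0 write [C0 write: invalidate ['C2=M'] -> C0=M] -> [M,I,I]
Op 5: C0 write [C0 write: already M (modified), no change] -> [M,I,I]
Op 6: C0 write [C0 write: already M (modified), no change] -> [M,I,I]
Op 7: C0 write [C0 write: already M (modified), no change] -> [M,I,I]
Op 8: C0 write [C0 write: already M (modified), no change] -> [M,I,I]
Op 9: C0 write [C0 write: already M (modified), no change] -> [M,I,I]
Op 10: C1 read [C1 read from I: others=['C0=M'] -> C1=S, others downsized to S] -> [S,S,I]
Op 11: C0 read [C0 read: already in S, no change] -> [S,S,I]
Op 12: C2 write [C2 write: invalidate ['C0=S', 'C1=S'] -> C2=M] -> [I,I,M]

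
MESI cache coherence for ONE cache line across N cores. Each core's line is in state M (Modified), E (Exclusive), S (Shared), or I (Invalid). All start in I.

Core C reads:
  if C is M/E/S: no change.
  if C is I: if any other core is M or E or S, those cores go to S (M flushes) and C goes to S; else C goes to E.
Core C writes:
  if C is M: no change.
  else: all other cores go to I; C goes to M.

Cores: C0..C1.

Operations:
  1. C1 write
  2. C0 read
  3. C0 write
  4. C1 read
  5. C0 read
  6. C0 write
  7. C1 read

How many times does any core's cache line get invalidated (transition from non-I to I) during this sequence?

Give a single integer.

Op 1: C1 write [C1 write: invalidate none -> C1=M] -> [I,M] (invalidations this op: 0; running total: 0)
Op 2: C0 read [C0 read from I: others=['C1=M'] -> C0=S, others downsized to S] -> [S,S] (invalidations this op: 0; running total: 0)
Op 3: C0 write [C0 write: invalidate ['C1=S'] -> C0=M] -> [M,I] (invalidations this op: 1; running total: 1)
Op 4: C1 read [C1 read from I: others=['C0=M'] -> C1=S, others downsized to S] -> [S,S] (invalidations this op: 0; running total: 1)
Op 5: C0 read [C0 read: already in S, no change] -> [S,S] (invalidations this op: 0; running total: 1)
Op 6: C0 write [C0 write: invalidate ['C1=S'] -> C0=M] -> [M,I] (invalidations this op: 1; running total: 2)
Op 7: C1 read [C1 read from I: others=['C0=M'] -> C1=S, others downsized to S] -> [S,S] (invalidations this op: 0; running total: 2)

Answer: 2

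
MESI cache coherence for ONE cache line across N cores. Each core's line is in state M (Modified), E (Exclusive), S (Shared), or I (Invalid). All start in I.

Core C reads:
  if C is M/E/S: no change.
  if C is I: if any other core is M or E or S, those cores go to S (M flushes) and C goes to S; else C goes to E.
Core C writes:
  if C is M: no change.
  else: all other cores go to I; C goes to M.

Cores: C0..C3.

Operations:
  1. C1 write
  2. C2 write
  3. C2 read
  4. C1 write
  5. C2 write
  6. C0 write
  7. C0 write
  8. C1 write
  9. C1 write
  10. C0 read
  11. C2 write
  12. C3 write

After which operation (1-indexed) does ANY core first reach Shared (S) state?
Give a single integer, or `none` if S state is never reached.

Answer: 10

Derivation:
Op 1: C1 write [C1 write: invalidate none -> C1=M] -> [I,M,I,I]
Op 2: C2 write [C2 write: invalidate ['C1=M'] -> C2=M] -> [I,I,M,I]
Op 3: C2 read [C2 read: already in M, no change] -> [I,I,M,I]
Op 4: C1 write [C1 write: invalidate ['C2=M'] -> C1=M] -> [I,M,I,I]
Op 5: C2 write [C2 write: invalidate ['C1=M'] -> C2=M] -> [I,I,M,I]
Op 6: C0 write [C0 write: invalidate ['C2=M'] -> C0=M] -> [M,I,I,I]
Op 7: C0 write [C0 write: already M (modified), no change] -> [M,I,I,I]
Op 8: C1 write [C1 write: invalidate ['C0=M'] -> C1=M] -> [I,M,I,I]
Op 9: C1 write [C1 write: already M (modified), no change] -> [I,M,I,I]
Op 10: C0 read [C0 read from I: others=['C1=M'] -> C0=S, others downsized to S] -> [S,S,I,I]
  -> First S state at op 10; remaining ops need not be traced.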